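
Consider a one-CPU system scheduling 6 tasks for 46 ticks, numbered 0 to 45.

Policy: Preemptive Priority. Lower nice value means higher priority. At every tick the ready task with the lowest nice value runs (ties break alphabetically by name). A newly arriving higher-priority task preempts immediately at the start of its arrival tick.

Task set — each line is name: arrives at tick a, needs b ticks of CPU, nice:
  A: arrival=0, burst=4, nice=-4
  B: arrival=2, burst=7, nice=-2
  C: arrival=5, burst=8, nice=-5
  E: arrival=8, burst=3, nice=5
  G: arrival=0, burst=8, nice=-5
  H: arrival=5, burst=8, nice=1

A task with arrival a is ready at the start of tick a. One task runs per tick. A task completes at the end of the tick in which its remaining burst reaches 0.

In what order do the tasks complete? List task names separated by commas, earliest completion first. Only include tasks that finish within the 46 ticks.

t=0: ready={A,G} → run G
t=1: ready={A,G} → run G
t=2: ready={A,B,G} → run G
t=3: ready={A,B,G} → run G
t=4: ready={A,B,G} → run G
t=5: ready={A,B,C,G,H} → run C
t=6: ready={A,B,C,G,H} → run C
t=7: ready={A,B,C,G,H} → run C
t=8: ready={A,B,C,E,G,H} → run C
t=9: ready={A,B,C,E,G,H} → run C
t=10: ready={A,B,C,E,G,H} → run C
t=11: ready={A,B,C,E,G,H} → run C
t=12: ready={A,B,C,E,G,H} → run C
t=13: ready={A,B,E,G,H} → run G
t=14: ready={A,B,E,G,H} → run G
t=15: ready={A,B,E,G,H} → run G
t=16: ready={A,B,E,H} → run A
t=17: ready={A,B,E,H} → run A
t=18: ready={A,B,E,H} → run A
t=19: ready={A,B,E,H} → run A
t=20: ready={B,E,H} → run B
t=21: ready={B,E,H} → run B
t=22: ready={B,E,H} → run B
t=23: ready={B,E,H} → run B
t=24: ready={B,E,H} → run B
t=25: ready={B,E,H} → run B
t=26: ready={B,E,H} → run B
t=27: ready={E,H} → run H
t=28: ready={E,H} → run H
t=29: ready={E,H} → run H
t=30: ready={E,H} → run H
t=31: ready={E,H} → run H
t=32: ready={E,H} → run H
t=33: ready={E,H} → run H
t=34: ready={E,H} → run H
t=35: ready={E} → run E
t=36: ready={E} → run E
t=37: ready={E} → run E
t=38: (idle)
t=39: (idle)
t=40: (idle)
t=41: (idle)
t=42: (idle)
t=43: (idle)
t=44: (idle)
t=45: (idle)

completion order = C, G, A, B, H, E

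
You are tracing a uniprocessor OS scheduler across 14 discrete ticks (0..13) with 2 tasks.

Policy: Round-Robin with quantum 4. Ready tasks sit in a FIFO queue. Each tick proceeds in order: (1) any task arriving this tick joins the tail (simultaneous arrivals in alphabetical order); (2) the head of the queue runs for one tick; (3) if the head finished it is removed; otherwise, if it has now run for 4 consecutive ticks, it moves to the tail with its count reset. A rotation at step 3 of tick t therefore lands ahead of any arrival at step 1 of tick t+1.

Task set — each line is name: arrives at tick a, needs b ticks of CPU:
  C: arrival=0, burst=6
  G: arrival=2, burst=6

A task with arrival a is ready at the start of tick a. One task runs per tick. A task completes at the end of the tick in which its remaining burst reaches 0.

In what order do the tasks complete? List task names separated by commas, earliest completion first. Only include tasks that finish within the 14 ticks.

completion order = C, G

t=0: queue=[C] q_used=0 → run C
t=1: queue=[C] q_used=1 → run C
t=2: queue=[C,G] q_used=2 → run C
t=3: queue=[C,G] q_used=3 → run C
t=4: queue=[G,C] q_used=0 → run G
t=5: queue=[G,C] q_used=1 → run G
t=6: queue=[G,C] q_used=2 → run G
t=7: queue=[G,C] q_used=3 → run G
t=8: queue=[C,G] q_used=0 → run C
t=9: queue=[C,G] q_used=1 → run C
t=10: queue=[G] q_used=0 → run G
t=11: queue=[G] q_used=1 → run G
t=12: (idle)
t=13: (idle)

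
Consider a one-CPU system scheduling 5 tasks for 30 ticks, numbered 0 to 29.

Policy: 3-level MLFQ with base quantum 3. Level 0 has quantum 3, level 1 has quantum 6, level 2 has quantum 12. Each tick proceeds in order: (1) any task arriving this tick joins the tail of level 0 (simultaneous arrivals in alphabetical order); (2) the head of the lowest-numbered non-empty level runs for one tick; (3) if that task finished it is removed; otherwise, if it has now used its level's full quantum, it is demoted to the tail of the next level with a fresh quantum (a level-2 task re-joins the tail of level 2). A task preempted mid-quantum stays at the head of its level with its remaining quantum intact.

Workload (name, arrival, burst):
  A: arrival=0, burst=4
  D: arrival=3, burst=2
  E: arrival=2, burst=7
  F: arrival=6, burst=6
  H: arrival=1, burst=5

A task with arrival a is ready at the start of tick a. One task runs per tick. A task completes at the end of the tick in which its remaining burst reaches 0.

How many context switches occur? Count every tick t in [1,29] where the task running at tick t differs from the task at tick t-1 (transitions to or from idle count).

context switches = 9

t=0: L0/L1/L2 = A/-/- → run A
t=1: L0/L1/L2 = AH/-/- → run A
t=2: L0/L1/L2 = AHE/-/- → run A
t=3: L0/L1/L2 = HED/A/- → run H
t=4: L0/L1/L2 = HED/A/- → run H
t=5: L0/L1/L2 = HED/A/- → run H
t=6: L0/L1/L2 = EDF/AH/- → run E
t=7: L0/L1/L2 = EDF/AH/- → run E
t=8: L0/L1/L2 = EDF/AH/- → run E
t=9: L0/L1/L2 = DF/AHE/- → run D
t=10: L0/L1/L2 = DF/AHE/- → run D
t=11: L0/L1/L2 = F/AHE/- → run F
t=12: L0/L1/L2 = F/AHE/- → run F
t=13: L0/L1/L2 = F/AHE/- → run F
t=14: L0/L1/L2 = -/AHEF/- → run A
t=15: L0/L1/L2 = -/HEF/- → run H
t=16: L0/L1/L2 = -/HEF/- → run H
t=17: L0/L1/L2 = -/EF/- → run E
t=18: L0/L1/L2 = -/EF/- → run E
t=19: L0/L1/L2 = -/EF/- → run E
t=20: L0/L1/L2 = -/EF/- → run E
t=21: L0/L1/L2 = -/F/- → run F
t=22: L0/L1/L2 = -/F/- → run F
t=23: L0/L1/L2 = -/F/- → run F
t=24: (idle)
t=25: (idle)
t=26: (idle)
t=27: (idle)
t=28: (idle)
t=29: (idle)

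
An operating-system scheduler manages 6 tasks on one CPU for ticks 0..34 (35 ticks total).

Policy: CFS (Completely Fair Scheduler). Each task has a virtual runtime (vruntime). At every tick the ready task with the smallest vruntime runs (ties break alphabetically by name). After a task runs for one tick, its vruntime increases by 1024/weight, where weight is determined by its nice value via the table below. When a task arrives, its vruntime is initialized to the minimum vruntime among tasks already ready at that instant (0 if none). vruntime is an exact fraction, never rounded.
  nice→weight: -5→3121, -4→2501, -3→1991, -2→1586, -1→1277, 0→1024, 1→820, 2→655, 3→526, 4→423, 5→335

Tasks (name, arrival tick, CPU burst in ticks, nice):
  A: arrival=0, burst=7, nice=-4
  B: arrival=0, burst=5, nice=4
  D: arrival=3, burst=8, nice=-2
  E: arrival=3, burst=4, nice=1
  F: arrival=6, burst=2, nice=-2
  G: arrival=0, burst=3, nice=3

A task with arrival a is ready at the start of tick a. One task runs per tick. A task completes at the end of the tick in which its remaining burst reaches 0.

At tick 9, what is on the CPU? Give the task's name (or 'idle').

running at tick 9 = A

t=0: vr[A=0 B=0 G=0] → run A
t=1: vr[A=1024/2501 B=0 G=0] → run B
t=2: vr[A=1024/2501 B=1024/423 G=0] → run G
t=3: vr[A=1024/2501 B=1024/423 D=1024/2501 E=1024/2501 G=512/263] → run A
t=4: vr[A=2048/2501 B=1024/423 D=1024/2501 E=1024/2501 G=512/263] → run D
t=5: vr[A=2048/2501 B=1024/423 D=34304/32513 E=1024/2501 G=512/263] → run E
t=6: vr[A=2048/2501 B=1024/423 D=34304/32513 E=20736/12505 F=2048/2501 G=512/263] → run A
t=7: vr[A=3072/2501 B=1024/423 D=34304/32513 E=20736/12505 F=2048/2501 G=512/263] → run F
t=8: vr[A=3072/2501 B=1024/423 D=34304/32513 E=20736/12505 F=47616/32513 G=512/263] → run D
t=9: vr[A=3072/2501 B=1024/423 D=55296/32513 E=20736/12505 F=47616/32513 G=512/263] → run A
t=10: vr[A=4096/2501 B=1024/423 D=55296/32513 E=20736/12505 F=47616/32513 G=512/263] → run F
t=11: vr[A=4096/2501 B=1024/423 D=55296/32513 E=20736/12505 G=512/263] → run A
t=12: vr[A=5120/2501 B=1024/423 D=55296/32513 E=20736/12505 G=512/263] → run E
t=13: vr[A=5120/2501 B=1024/423 D=55296/32513 E=36352/12505 G=512/263] → run D
t=14: vr[A=5120/2501 B=1024/423 D=76288/32513 E=36352/12505 G=512/263] → run G
t=15: vr[A=5120/2501 B=1024/423 D=76288/32513 E=36352/12505 G=1024/263] → run A
t=16: vr[A=6144/2501 B=1024/423 D=76288/32513 E=36352/12505 G=1024/263] → run D
t=17: vr[A=6144/2501 B=1024/423 D=97280/32513 E=36352/12505 G=1024/263] → run B
t=18: vr[A=6144/2501 B=2048/423 D=97280/32513 E=36352/12505 G=1024/263] → run A
t=19: vr[B=2048/423 D=97280/32513 E=36352/12505 G=1024/263] → run E
t=20: vr[B=2048/423 D=97280/32513 E=51968/12505 G=1024/263] → run D
t=21: vr[B=2048/423 D=118272/32513 E=51968/12505 G=1024/263] → run D
t=22: vr[B=2048/423 D=139264/32513 E=51968/12505 G=1024/263] → run G
t=23: vr[B=2048/423 D=139264/32513 E=51968/12505] → run E
t=24: vr[B=2048/423 D=139264/32513] → run D
t=25: vr[B=2048/423 D=160256/32513] → run B
t=26: vr[B=1024/141 D=160256/32513] → run D
t=27: vr[B=1024/141] → run B
t=28: vr[B=4096/423] → run B
t=29: (idle)
t=30: (idle)
t=31: (idle)
t=32: (idle)
t=33: (idle)
t=34: (idle)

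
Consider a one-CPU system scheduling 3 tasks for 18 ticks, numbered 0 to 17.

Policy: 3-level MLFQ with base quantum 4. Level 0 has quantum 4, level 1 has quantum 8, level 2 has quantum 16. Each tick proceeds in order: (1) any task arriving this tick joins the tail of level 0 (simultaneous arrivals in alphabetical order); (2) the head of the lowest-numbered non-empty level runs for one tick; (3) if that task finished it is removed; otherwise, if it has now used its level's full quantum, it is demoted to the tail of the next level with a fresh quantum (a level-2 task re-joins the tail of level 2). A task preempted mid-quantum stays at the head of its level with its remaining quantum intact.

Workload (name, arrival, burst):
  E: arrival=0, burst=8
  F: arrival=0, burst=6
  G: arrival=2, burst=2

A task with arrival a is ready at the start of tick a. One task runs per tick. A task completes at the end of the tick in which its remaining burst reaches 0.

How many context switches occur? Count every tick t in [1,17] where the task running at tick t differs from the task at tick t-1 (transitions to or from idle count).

t=0: L0/L1/L2 = EF/-/- → run E
t=1: L0/L1/L2 = EF/-/- → run E
t=2: L0/L1/L2 = EFG/-/- → run E
t=3: L0/L1/L2 = EFG/-/- → run E
t=4: L0/L1/L2 = FG/E/- → run F
t=5: L0/L1/L2 = FG/E/- → run F
t=6: L0/L1/L2 = FG/E/- → run F
t=7: L0/L1/L2 = FG/E/- → run F
t=8: L0/L1/L2 = G/EF/- → run G
t=9: L0/L1/L2 = G/EF/- → run G
t=10: L0/L1/L2 = -/EF/- → run E
t=11: L0/L1/L2 = -/EF/- → run E
t=12: L0/L1/L2 = -/EF/- → run E
t=13: L0/L1/L2 = -/EF/- → run E
t=14: L0/L1/L2 = -/F/- → run F
t=15: L0/L1/L2 = -/F/- → run F
t=16: (idle)
t=17: (idle)

context switches = 5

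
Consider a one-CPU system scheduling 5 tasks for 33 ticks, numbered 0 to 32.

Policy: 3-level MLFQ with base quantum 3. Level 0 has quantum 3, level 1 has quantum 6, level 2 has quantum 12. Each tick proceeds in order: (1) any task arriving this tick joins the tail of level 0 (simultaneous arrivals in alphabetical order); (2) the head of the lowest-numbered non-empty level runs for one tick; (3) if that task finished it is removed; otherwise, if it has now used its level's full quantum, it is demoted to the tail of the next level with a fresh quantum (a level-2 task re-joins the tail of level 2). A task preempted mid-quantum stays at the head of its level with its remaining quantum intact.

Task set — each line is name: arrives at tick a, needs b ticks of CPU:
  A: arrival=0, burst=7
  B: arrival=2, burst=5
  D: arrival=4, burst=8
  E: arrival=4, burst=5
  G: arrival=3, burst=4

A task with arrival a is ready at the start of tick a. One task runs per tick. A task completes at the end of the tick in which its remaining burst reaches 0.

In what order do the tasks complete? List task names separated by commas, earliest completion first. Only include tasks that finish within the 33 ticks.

t=0: L0/L1/L2 = A/-/- → run A
t=1: L0/L1/L2 = A/-/- → run A
t=2: L0/L1/L2 = AB/-/- → run A
t=3: L0/L1/L2 = BG/A/- → run B
t=4: L0/L1/L2 = BGDE/A/- → run B
t=5: L0/L1/L2 = BGDE/A/- → run B
t=6: L0/L1/L2 = GDE/AB/- → run G
t=7: L0/L1/L2 = GDE/AB/- → run G
t=8: L0/L1/L2 = GDE/AB/- → run G
t=9: L0/L1/L2 = DE/ABG/- → run D
t=10: L0/L1/L2 = DE/ABG/- → run D
t=11: L0/L1/L2 = DE/ABG/- → run D
t=12: L0/L1/L2 = E/ABGD/- → run E
t=13: L0/L1/L2 = E/ABGD/- → run E
t=14: L0/L1/L2 = E/ABGD/- → run E
t=15: L0/L1/L2 = -/ABGDE/- → run A
t=16: L0/L1/L2 = -/ABGDE/- → run A
t=17: L0/L1/L2 = -/ABGDE/- → run A
t=18: L0/L1/L2 = -/ABGDE/- → run A
t=19: L0/L1/L2 = -/BGDE/- → run B
t=20: L0/L1/L2 = -/BGDE/- → run B
t=21: L0/L1/L2 = -/GDE/- → run G
t=22: L0/L1/L2 = -/DE/- → run D
t=23: L0/L1/L2 = -/DE/- → run D
t=24: L0/L1/L2 = -/DE/- → run D
t=25: L0/L1/L2 = -/DE/- → run D
t=26: L0/L1/L2 = -/DE/- → run D
t=27: L0/L1/L2 = -/E/- → run E
t=28: L0/L1/L2 = -/E/- → run E
t=29: (idle)
t=30: (idle)
t=31: (idle)
t=32: (idle)

completion order = A, B, G, D, E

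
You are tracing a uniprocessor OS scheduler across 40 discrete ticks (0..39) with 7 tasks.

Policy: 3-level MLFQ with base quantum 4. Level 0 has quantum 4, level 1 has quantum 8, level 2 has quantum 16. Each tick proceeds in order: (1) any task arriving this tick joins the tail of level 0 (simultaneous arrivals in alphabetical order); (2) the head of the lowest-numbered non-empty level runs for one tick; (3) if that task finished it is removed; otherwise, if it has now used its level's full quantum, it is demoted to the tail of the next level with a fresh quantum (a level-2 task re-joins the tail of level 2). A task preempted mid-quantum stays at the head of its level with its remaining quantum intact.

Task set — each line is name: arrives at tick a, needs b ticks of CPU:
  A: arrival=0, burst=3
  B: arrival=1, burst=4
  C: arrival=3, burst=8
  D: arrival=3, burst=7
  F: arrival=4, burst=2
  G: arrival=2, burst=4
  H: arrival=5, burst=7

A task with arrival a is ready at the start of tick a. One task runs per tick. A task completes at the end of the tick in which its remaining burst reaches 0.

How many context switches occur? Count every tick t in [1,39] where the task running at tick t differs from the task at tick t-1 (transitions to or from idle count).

context switches = 10

t=0: L0/L1/L2 = A/-/- → run A
t=1: L0/L1/L2 = AB/-/- → run A
t=2: L0/L1/L2 = ABG/-/- → run A
t=3: L0/L1/L2 = BGCD/-/- → run B
t=4: L0/L1/L2 = BGCDF/-/- → run B
t=5: L0/L1/L2 = BGCDFH/-/- → run B
t=6: L0/L1/L2 = BGCDFH/-/- → run B
t=7: L0/L1/L2 = GCDFH/-/- → run G
t=8: L0/L1/L2 = GCDFH/-/- → run G
t=9: L0/L1/L2 = GCDFH/-/- → run G
t=10: L0/L1/L2 = GCDFH/-/- → run G
t=11: L0/L1/L2 = CDFH/-/- → run C
t=12: L0/L1/L2 = CDFH/-/- → run C
t=13: L0/L1/L2 = CDFH/-/- → run C
t=14: L0/L1/L2 = CDFH/-/- → run C
t=15: L0/L1/L2 = DFH/C/- → run D
t=16: L0/L1/L2 = DFH/C/- → run D
t=17: L0/L1/L2 = DFH/C/- → run D
t=18: L0/L1/L2 = DFH/C/- → run D
t=19: L0/L1/L2 = FH/CD/- → run F
t=20: L0/L1/L2 = FH/CD/- → run F
t=21: L0/L1/L2 = H/CD/- → run H
t=22: L0/L1/L2 = H/CD/- → run H
t=23: L0/L1/L2 = H/CD/- → run H
t=24: L0/L1/L2 = H/CD/- → run H
t=25: L0/L1/L2 = -/CDH/- → run C
t=26: L0/L1/L2 = -/CDH/- → run C
t=27: L0/L1/L2 = -/CDH/- → run C
t=28: L0/L1/L2 = -/CDH/- → run C
t=29: L0/L1/L2 = -/DH/- → run D
t=30: L0/L1/L2 = -/DH/- → run D
t=31: L0/L1/L2 = -/DH/- → run D
t=32: L0/L1/L2 = -/H/- → run H
t=33: L0/L1/L2 = -/H/- → run H
t=34: L0/L1/L2 = -/H/- → run H
t=35: (idle)
t=36: (idle)
t=37: (idle)
t=38: (idle)
t=39: (idle)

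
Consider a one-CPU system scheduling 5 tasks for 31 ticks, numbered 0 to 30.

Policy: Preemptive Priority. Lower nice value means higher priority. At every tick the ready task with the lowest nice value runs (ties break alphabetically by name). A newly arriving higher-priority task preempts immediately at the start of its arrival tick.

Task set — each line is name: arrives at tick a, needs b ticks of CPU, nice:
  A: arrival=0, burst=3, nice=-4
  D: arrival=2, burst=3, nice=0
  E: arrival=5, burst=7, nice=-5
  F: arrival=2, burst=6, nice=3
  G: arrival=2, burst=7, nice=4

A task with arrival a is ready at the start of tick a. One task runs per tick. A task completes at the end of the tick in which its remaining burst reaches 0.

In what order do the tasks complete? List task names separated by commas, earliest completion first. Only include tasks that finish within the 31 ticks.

completion order = A, E, D, F, G

t=0: ready={A} → run A
t=1: ready={A} → run A
t=2: ready={A,D,F,G} → run A
t=3: ready={D,F,G} → run D
t=4: ready={D,F,G} → run D
t=5: ready={D,E,F,G} → run E
t=6: ready={D,E,F,G} → run E
t=7: ready={D,E,F,G} → run E
t=8: ready={D,E,F,G} → run E
t=9: ready={D,E,F,G} → run E
t=10: ready={D,E,F,G} → run E
t=11: ready={D,E,F,G} → run E
t=12: ready={D,F,G} → run D
t=13: ready={F,G} → run F
t=14: ready={F,G} → run F
t=15: ready={F,G} → run F
t=16: ready={F,G} → run F
t=17: ready={F,G} → run F
t=18: ready={F,G} → run F
t=19: ready={G} → run G
t=20: ready={G} → run G
t=21: ready={G} → run G
t=22: ready={G} → run G
t=23: ready={G} → run G
t=24: ready={G} → run G
t=25: ready={G} → run G
t=26: (idle)
t=27: (idle)
t=28: (idle)
t=29: (idle)
t=30: (idle)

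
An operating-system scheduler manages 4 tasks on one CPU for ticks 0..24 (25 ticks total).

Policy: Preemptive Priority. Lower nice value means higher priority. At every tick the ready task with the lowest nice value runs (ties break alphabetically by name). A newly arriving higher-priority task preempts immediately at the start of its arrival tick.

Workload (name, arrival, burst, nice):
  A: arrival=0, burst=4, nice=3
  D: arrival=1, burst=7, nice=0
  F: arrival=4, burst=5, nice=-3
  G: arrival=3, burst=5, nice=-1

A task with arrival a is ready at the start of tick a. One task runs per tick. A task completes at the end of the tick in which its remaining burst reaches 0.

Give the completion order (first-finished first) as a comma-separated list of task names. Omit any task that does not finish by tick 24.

completion order = F, G, D, A

t=0: ready={A} → run A
t=1: ready={A,D} → run D
t=2: ready={A,D} → run D
t=3: ready={A,D,G} → run G
t=4: ready={A,D,F,G} → run F
t=5: ready={A,D,F,G} → run F
t=6: ready={A,D,F,G} → run F
t=7: ready={A,D,F,G} → run F
t=8: ready={A,D,F,G} → run F
t=9: ready={A,D,G} → run G
t=10: ready={A,D,G} → run G
t=11: ready={A,D,G} → run G
t=12: ready={A,D,G} → run G
t=13: ready={A,D} → run D
t=14: ready={A,D} → run D
t=15: ready={A,D} → run D
t=16: ready={A,D} → run D
t=17: ready={A,D} → run D
t=18: ready={A} → run A
t=19: ready={A} → run A
t=20: ready={A} → run A
t=21: (idle)
t=22: (idle)
t=23: (idle)
t=24: (idle)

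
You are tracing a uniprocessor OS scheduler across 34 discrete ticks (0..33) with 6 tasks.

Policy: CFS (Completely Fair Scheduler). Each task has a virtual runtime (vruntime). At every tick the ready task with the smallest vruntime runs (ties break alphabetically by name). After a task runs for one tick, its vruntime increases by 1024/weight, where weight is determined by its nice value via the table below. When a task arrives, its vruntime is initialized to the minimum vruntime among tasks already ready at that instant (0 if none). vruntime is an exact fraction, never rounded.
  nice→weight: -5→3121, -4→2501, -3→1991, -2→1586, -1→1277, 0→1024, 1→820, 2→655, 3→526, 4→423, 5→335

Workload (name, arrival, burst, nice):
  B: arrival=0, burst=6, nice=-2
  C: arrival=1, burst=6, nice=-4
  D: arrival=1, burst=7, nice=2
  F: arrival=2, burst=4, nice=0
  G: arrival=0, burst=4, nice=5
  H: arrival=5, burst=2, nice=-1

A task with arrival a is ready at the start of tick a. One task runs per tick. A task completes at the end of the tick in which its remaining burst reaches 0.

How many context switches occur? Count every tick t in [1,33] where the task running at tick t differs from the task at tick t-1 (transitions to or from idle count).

t=0: vr[B=0 G=0] → run B
t=1: vr[B=512/793 C=0 D=0 G=0] → run C
t=2: vr[B=512/793 C=1024/2501 D=0 F=0 G=0] → run D
t=3: vr[B=512/793 C=1024/2501 D=1024/655 F=0 G=0] → run F
t=4: vr[B=512/793 C=1024/2501 D=1024/655 F=1 G=0] → run G
t=5: vr[B=512/793 C=1024/2501 D=1024/655 F=1 G=1024/335 H=1024/2501] → run C
t=6: vr[B=512/793 C=2048/2501 D=1024/655 F=1 G=1024/335 H=1024/2501] → run H
t=7: vr[B=512/793 C=2048/2501 D=1024/655 F=1 G=1024/335 H=3868672/3193777] → run B
t=8: vr[B=1024/793 C=2048/2501 D=1024/655 F=1 G=1024/335 H=3868672/3193777] → run C
t=9: vr[B=1024/793 C=3072/2501 D=1024/655 F=1 G=1024/335 H=3868672/3193777] → run F
t=10: vr[B=1024/793 C=3072/2501 D=1024/655 F=2 G=1024/335 H=3868672/3193777] → run H
t=11: vr[B=1024/793 C=3072/2501 D=1024/655 F=2 G=1024/335] → run C
t=12: vr[B=1024/793 C=4096/2501 D=1024/655 F=2 G=1024/335] → run B
t=13: vr[B=1536/793 C=4096/2501 D=1024/655 F=2 G=1024/335] → run D
t=14: vr[B=1536/793 C=4096/2501 D=2048/655 F=2 G=1024/335] → run C
t=15: vr[B=1536/793 C=5120/2501 D=2048/655 F=2 G=1024/335] → run B
t=16: vr[B=2048/793 C=5120/2501 D=2048/655 F=2 G=1024/335] → run F
t=17: vr[B=2048/793 C=5120/2501 D=2048/655 F=3 G=1024/335] → run C
t=18: vr[B=2048/793 D=2048/655 F=3 G=1024/335] → run B
t=19: vr[B=2560/793 D=2048/655 F=3 G=1024/335] → run F
t=20: vr[B=2560/793 D=2048/655 G=1024/335] → run G
t=21: vr[B=2560/793 D=2048/655 G=2048/335] → run D
t=22: vr[B=2560/793 D=3072/655 G=2048/335] → run B
t=23: vr[D=3072/655 G=2048/335] → run D
t=24: vr[D=4096/655 G=2048/335] → run G
t=25: vr[D=4096/655 G=3072/335] → run D
t=26: vr[D=1024/131 G=3072/335] → run D
t=27: vr[D=6144/655 G=3072/335] → run G
t=28: vr[D=6144/655] → run D
t=29: (idle)
t=30: (idle)
t=31: (idle)
t=32: (idle)
t=33: (idle)

context switches = 28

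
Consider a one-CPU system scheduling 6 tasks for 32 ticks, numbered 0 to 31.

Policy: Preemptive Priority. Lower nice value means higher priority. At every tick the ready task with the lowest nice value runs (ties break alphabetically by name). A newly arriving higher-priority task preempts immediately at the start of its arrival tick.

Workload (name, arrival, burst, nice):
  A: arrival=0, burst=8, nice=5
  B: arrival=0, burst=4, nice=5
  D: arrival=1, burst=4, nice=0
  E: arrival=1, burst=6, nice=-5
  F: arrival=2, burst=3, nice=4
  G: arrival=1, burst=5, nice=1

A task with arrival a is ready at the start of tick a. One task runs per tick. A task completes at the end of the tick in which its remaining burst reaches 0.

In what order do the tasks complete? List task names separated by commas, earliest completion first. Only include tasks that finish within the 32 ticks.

t=0: ready={A,B} → run A
t=1: ready={A,B,D,E,G} → run E
t=2: ready={A,B,D,E,F,G} → run E
t=3: ready={A,B,D,E,F,G} → run E
t=4: ready={A,B,D,E,F,G} → run E
t=5: ready={A,B,D,E,F,G} → run E
t=6: ready={A,B,D,E,F,G} → run E
t=7: ready={A,B,D,F,G} → run D
t=8: ready={A,B,D,F,G} → run D
t=9: ready={A,B,D,F,G} → run D
t=10: ready={A,B,D,F,G} → run D
t=11: ready={A,B,F,G} → run G
t=12: ready={A,B,F,G} → run G
t=13: ready={A,B,F,G} → run G
t=14: ready={A,B,F,G} → run G
t=15: ready={A,B,F,G} → run G
t=16: ready={A,B,F} → run F
t=17: ready={A,B,F} → run F
t=18: ready={A,B,F} → run F
t=19: ready={A,B} → run A
t=20: ready={A,B} → run A
t=21: ready={A,B} → run A
t=22: ready={A,B} → run A
t=23: ready={A,B} → run A
t=24: ready={A,B} → run A
t=25: ready={A,B} → run A
t=26: ready={B} → run B
t=27: ready={B} → run B
t=28: ready={B} → run B
t=29: ready={B} → run B
t=30: (idle)
t=31: (idle)

completion order = E, D, G, F, A, B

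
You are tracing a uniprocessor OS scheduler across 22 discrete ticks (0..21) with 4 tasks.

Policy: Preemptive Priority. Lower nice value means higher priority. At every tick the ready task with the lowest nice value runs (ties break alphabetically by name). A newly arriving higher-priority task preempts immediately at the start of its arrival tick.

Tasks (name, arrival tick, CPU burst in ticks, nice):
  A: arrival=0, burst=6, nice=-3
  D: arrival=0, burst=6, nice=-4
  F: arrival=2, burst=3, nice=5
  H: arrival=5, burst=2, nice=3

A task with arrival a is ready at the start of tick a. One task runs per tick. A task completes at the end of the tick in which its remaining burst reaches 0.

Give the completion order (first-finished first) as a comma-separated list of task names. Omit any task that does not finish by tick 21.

t=0: ready={A,D} → run D
t=1: ready={A,D} → run D
t=2: ready={A,D,F} → run D
t=3: ready={A,D,F} → run D
t=4: ready={A,D,F} → run D
t=5: ready={A,D,F,H} → run D
t=6: ready={A,F,H} → run A
t=7: ready={A,F,H} → run A
t=8: ready={A,F,H} → run A
t=9: ready={A,F,H} → run A
t=10: ready={A,F,H} → run A
t=11: ready={A,F,H} → run A
t=12: ready={F,H} → run H
t=13: ready={F,H} → run H
t=14: ready={F} → run F
t=15: ready={F} → run F
t=16: ready={F} → run F
t=17: (idle)
t=18: (idle)
t=19: (idle)
t=20: (idle)
t=21: (idle)

completion order = D, A, H, F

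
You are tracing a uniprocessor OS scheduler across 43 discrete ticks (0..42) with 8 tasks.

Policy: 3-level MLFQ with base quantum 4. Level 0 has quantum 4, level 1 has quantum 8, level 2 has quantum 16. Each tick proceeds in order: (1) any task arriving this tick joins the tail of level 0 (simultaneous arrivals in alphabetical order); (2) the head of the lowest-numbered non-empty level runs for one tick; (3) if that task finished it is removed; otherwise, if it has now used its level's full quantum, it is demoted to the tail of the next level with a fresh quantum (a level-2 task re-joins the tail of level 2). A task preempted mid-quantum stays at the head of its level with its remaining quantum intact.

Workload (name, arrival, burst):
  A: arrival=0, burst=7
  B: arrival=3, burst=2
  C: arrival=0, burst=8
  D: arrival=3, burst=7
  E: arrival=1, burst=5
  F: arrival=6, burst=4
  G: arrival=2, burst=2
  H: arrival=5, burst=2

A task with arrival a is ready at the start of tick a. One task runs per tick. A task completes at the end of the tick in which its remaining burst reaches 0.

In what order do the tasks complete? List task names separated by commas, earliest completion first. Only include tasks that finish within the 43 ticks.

completion order = G, B, H, F, A, C, E, D

t=0: L0/L1/L2 = AC/-/- → run A
t=1: L0/L1/L2 = ACE/-/- → run A
t=2: L0/L1/L2 = ACEG/-/- → run A
t=3: L0/L1/L2 = ACEGBD/-/- → run A
t=4: L0/L1/L2 = CEGBD/A/- → run C
t=5: L0/L1/L2 = CEGBDH/A/- → run C
t=6: L0/L1/L2 = CEGBDHF/A/- → run C
t=7: L0/L1/L2 = CEGBDHF/A/- → run C
t=8: L0/L1/L2 = EGBDHF/AC/- → run E
t=9: L0/L1/L2 = EGBDHF/AC/- → run E
t=10: L0/L1/L2 = EGBDHF/AC/- → run E
t=11: L0/L1/L2 = EGBDHF/AC/- → run E
t=12: L0/L1/L2 = GBDHF/ACE/- → run G
t=13: L0/L1/L2 = GBDHF/ACE/- → run G
t=14: L0/L1/L2 = BDHF/ACE/- → run B
t=15: L0/L1/L2 = BDHF/ACE/- → run B
t=16: L0/L1/L2 = DHF/ACE/- → run D
t=17: L0/L1/L2 = DHF/ACE/- → run D
t=18: L0/L1/L2 = DHF/ACE/- → run D
t=19: L0/L1/L2 = DHF/ACE/- → run D
t=20: L0/L1/L2 = HF/ACED/- → run H
t=21: L0/L1/L2 = HF/ACED/- → run H
t=22: L0/L1/L2 = F/ACED/- → run F
t=23: L0/L1/L2 = F/ACED/- → run F
t=24: L0/L1/L2 = F/ACED/- → run F
t=25: L0/L1/L2 = F/ACED/- → run F
t=26: L0/L1/L2 = -/ACED/- → run A
t=27: L0/L1/L2 = -/ACED/- → run A
t=28: L0/L1/L2 = -/ACED/- → run A
t=29: L0/L1/L2 = -/CED/- → run C
t=30: L0/L1/L2 = -/CED/- → run C
t=31: L0/L1/L2 = -/CED/- → run C
t=32: L0/L1/L2 = -/CED/- → run C
t=33: L0/L1/L2 = -/ED/- → run E
t=34: L0/L1/L2 = -/D/- → run D
t=35: L0/L1/L2 = -/D/- → run D
t=36: L0/L1/L2 = -/D/- → run D
t=37: (idle)
t=38: (idle)
t=39: (idle)
t=40: (idle)
t=41: (idle)
t=42: (idle)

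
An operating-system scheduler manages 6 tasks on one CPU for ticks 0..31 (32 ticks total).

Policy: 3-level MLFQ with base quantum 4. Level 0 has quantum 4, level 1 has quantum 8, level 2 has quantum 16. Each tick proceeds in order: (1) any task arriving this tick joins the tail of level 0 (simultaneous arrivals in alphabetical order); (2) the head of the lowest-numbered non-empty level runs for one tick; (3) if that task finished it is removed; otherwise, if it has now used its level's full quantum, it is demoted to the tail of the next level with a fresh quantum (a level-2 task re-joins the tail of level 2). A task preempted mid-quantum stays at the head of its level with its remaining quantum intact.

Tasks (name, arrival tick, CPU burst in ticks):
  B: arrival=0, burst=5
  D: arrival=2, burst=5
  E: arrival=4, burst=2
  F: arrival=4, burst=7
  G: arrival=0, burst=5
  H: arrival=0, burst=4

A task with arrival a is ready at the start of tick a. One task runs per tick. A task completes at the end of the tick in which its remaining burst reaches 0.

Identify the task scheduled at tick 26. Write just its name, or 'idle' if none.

running at tick 26 = F

t=0: L0/L1/L2 = BGH/-/- → run B
t=1: L0/L1/L2 = BGH/-/- → run B
t=2: L0/L1/L2 = BGHD/-/- → run B
t=3: L0/L1/L2 = BGHD/-/- → run B
t=4: L0/L1/L2 = GHDEF/B/- → run G
t=5: L0/L1/L2 = GHDEF/B/- → run G
t=6: L0/L1/L2 = GHDEF/B/- → run G
t=7: L0/L1/L2 = GHDEF/B/- → run G
t=8: L0/L1/L2 = HDEF/BG/- → run H
t=9: L0/L1/L2 = HDEF/BG/- → run H
t=10: L0/L1/L2 = HDEF/BG/- → run H
t=11: L0/L1/L2 = HDEF/BG/- → run H
t=12: L0/L1/L2 = DEF/BG/- → run D
t=13: L0/L1/L2 = DEF/BG/- → run D
t=14: L0/L1/L2 = DEF/BG/- → run D
t=15: L0/L1/L2 = DEF/BG/- → run D
t=16: L0/L1/L2 = EF/BGD/- → run E
t=17: L0/L1/L2 = EF/BGD/- → run E
t=18: L0/L1/L2 = F/BGD/- → run F
t=19: L0/L1/L2 = F/BGD/- → run F
t=20: L0/L1/L2 = F/BGD/- → run F
t=21: L0/L1/L2 = F/BGD/- → run F
t=22: L0/L1/L2 = -/BGDF/- → run B
t=23: L0/L1/L2 = -/GDF/- → run G
t=24: L0/L1/L2 = -/DF/- → run D
t=25: L0/L1/L2 = -/F/- → run F
t=26: L0/L1/L2 = -/F/- → run F
t=27: L0/L1/L2 = -/F/- → run F
t=28: (idle)
t=29: (idle)
t=30: (idle)
t=31: (idle)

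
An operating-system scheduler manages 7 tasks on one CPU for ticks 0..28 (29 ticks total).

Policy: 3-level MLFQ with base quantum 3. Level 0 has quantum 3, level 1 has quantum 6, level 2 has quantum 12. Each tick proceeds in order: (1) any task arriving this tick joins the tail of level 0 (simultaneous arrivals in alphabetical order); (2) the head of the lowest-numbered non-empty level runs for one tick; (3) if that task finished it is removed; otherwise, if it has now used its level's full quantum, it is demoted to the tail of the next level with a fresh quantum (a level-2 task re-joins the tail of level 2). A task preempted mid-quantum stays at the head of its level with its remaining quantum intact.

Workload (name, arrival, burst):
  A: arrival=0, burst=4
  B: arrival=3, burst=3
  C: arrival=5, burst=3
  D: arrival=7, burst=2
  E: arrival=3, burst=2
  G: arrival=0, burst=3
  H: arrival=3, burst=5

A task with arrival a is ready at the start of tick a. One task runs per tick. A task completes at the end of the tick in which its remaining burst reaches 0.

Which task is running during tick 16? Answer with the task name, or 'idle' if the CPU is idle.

t=0: L0/L1/L2 = AG/-/- → run A
t=1: L0/L1/L2 = AG/-/- → run A
t=2: L0/L1/L2 = AG/-/- → run A
t=3: L0/L1/L2 = GBEH/A/- → run G
t=4: L0/L1/L2 = GBEH/A/- → run G
t=5: L0/L1/L2 = GBEHC/A/- → run G
t=6: L0/L1/L2 = BEHC/A/- → run B
t=7: L0/L1/L2 = BEHCD/A/- → run B
t=8: L0/L1/L2 = BEHCD/A/- → run B
t=9: L0/L1/L2 = EHCD/A/- → run E
t=10: L0/L1/L2 = EHCD/A/- → run E
t=11: L0/L1/L2 = HCD/A/- → run H
t=12: L0/L1/L2 = HCD/A/- → run H
t=13: L0/L1/L2 = HCD/A/- → run H
t=14: L0/L1/L2 = CD/AH/- → run C
t=15: L0/L1/L2 = CD/AH/- → run C
t=16: L0/L1/L2 = CD/AH/- → run C
t=17: L0/L1/L2 = D/AH/- → run D
t=18: L0/L1/L2 = D/AH/- → run D
t=19: L0/L1/L2 = -/AH/- → run A
t=20: L0/L1/L2 = -/H/- → run H
t=21: L0/L1/L2 = -/H/- → run H
t=22: (idle)
t=23: (idle)
t=24: (idle)
t=25: (idle)
t=26: (idle)
t=27: (idle)
t=28: (idle)

running at tick 16 = C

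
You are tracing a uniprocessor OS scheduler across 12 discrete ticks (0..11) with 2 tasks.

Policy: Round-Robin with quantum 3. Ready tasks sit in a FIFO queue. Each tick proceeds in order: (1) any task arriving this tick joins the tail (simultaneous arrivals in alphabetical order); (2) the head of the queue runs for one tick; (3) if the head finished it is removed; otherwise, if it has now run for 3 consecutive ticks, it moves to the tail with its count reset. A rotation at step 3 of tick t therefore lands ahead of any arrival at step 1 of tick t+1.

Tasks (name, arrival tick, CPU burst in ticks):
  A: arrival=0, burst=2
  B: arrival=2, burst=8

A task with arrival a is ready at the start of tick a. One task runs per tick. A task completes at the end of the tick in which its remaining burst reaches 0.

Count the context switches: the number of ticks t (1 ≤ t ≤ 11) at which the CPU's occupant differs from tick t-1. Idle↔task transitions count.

t=0: queue=[A] q_used=0 → run A
t=1: queue=[A] q_used=1 → run A
t=2: queue=[B] q_used=0 → run B
t=3: queue=[B] q_used=1 → run B
t=4: queue=[B] q_used=2 → run B
t=5: queue=[B] q_used=0 → run B
t=6: queue=[B] q_used=1 → run B
t=7: queue=[B] q_used=2 → run B
t=8: queue=[B] q_used=0 → run B
t=9: queue=[B] q_used=1 → run B
t=10: (idle)
t=11: (idle)

context switches = 2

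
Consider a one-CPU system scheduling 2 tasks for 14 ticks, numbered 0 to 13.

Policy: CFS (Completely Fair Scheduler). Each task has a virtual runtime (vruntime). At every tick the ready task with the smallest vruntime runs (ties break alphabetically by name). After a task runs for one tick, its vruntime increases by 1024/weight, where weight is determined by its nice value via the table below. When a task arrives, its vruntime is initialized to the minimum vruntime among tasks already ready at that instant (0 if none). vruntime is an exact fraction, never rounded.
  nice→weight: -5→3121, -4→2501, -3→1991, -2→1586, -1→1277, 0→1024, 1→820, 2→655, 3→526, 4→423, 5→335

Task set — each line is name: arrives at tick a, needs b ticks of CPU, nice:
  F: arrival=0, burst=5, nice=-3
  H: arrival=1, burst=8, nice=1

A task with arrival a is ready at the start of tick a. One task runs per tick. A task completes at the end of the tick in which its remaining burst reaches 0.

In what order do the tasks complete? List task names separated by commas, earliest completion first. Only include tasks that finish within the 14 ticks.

completion order = F, H

t=0: vr[F=0] → run F
t=1: vr[F=1024/1991 H=1024/1991] → run F
t=2: vr[F=2048/1991 H=1024/1991] → run H
t=3: vr[F=2048/1991 H=719616/408155] → run F
t=4: vr[F=3072/1991 H=719616/408155] → run F
t=5: vr[F=4096/1991 H=719616/408155] → run H
t=6: vr[F=4096/1991 H=1229312/408155] → run F
t=7: vr[H=1229312/408155] → run H
t=8: vr[H=1739008/408155] → run H
t=9: vr[H=2248704/408155] → run H
t=10: vr[H=551680/81631] → run H
t=11: vr[H=3268096/408155] → run H
t=12: vr[H=3777792/408155] → run H
t=13: (idle)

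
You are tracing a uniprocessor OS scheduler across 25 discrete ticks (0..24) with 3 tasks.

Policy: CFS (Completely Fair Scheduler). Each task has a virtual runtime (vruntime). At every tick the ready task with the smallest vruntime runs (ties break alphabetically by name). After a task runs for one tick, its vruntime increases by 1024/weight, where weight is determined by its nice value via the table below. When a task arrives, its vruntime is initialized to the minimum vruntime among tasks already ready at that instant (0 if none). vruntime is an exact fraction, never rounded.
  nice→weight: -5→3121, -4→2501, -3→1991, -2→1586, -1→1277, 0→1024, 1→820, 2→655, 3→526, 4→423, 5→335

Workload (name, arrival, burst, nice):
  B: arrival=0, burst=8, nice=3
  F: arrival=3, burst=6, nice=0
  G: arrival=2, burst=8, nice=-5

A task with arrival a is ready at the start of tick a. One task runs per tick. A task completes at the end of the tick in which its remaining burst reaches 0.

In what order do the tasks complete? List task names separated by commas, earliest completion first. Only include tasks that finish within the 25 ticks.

completion order = G, F, B

t=0: vr[B=0] → run B
t=1: vr[B=512/263] → run B
t=2: vr[B=1024/263 G=1024/263] → run B
t=3: vr[B=1536/263 F=1024/263 G=1024/263] → run F
t=4: vr[B=1536/263 F=1287/263 G=1024/263] → run G
t=5: vr[B=1536/263 F=1287/263 G=3465216/820823] → run G
t=6: vr[B=1536/263 F=1287/263 G=3734528/820823] → run G
t=7: vr[B=1536/263 F=1287/263 G=4003840/820823] → run G
t=8: vr[B=1536/263 F=1287/263 G=4273152/820823] → run F
t=9: vr[B=1536/263 F=1550/263 G=4273152/820823] → run G
t=10: vr[B=1536/263 F=1550/263 G=4542464/820823] → run G
t=11: vr[B=1536/263 F=1550/263 G=4811776/820823] → run B
t=12: vr[B=2048/263 F=1550/263 G=4811776/820823] → run G
t=13: vr[B=2048/263 F=1550/263 G=5081088/820823] → run F
t=14: vr[B=2048/263 F=1813/263 G=5081088/820823] → run G
t=15: vr[B=2048/263 F=1813/263] → run F
t=16: vr[B=2048/263 F=2076/263] → run B
t=17: vr[B=2560/263 F=2076/263] → run F
t=18: vr[B=2560/263 F=2339/263] → run F
t=19: vr[B=2560/263] → run B
t=20: vr[B=3072/263] → run B
t=21: vr[B=3584/263] → run B
t=22: (idle)
t=23: (idle)
t=24: (idle)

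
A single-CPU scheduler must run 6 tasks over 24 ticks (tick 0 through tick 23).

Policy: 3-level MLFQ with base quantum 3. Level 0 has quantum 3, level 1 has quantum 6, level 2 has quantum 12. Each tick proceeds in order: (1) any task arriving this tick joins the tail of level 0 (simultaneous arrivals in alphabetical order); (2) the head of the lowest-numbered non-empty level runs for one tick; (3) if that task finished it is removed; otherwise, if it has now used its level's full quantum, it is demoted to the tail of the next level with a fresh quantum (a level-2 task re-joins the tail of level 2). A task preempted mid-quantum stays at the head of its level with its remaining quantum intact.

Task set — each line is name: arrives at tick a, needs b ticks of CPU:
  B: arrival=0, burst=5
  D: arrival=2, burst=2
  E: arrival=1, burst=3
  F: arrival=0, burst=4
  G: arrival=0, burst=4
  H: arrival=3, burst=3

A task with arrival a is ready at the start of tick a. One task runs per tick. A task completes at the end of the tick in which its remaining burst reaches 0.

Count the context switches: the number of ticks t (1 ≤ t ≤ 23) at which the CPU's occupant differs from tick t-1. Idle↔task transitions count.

context switches = 9

t=0: L0/L1/L2 = BFG/-/- → run B
t=1: L0/L1/L2 = BFGE/-/- → run B
t=2: L0/L1/L2 = BFGED/-/- → run B
t=3: L0/L1/L2 = FGEDH/B/- → run F
t=4: L0/L1/L2 = FGEDH/B/- → run F
t=5: L0/L1/L2 = FGEDH/B/- → run F
t=6: L0/L1/L2 = GEDH/BF/- → run G
t=7: L0/L1/L2 = GEDH/BF/- → run G
t=8: L0/L1/L2 = GEDH/BF/- → run G
t=9: L0/L1/L2 = EDH/BFG/- → run E
t=10: L0/L1/L2 = EDH/BFG/- → run E
t=11: L0/L1/L2 = EDH/BFG/- → run E
t=12: L0/L1/L2 = DH/BFG/- → run D
t=13: L0/L1/L2 = DH/BFG/- → run D
t=14: L0/L1/L2 = H/BFG/- → run H
t=15: L0/L1/L2 = H/BFG/- → run H
t=16: L0/L1/L2 = H/BFG/- → run H
t=17: L0/L1/L2 = -/BFG/- → run B
t=18: L0/L1/L2 = -/BFG/- → run B
t=19: L0/L1/L2 = -/FG/- → run F
t=20: L0/L1/L2 = -/G/- → run G
t=21: (idle)
t=22: (idle)
t=23: (idle)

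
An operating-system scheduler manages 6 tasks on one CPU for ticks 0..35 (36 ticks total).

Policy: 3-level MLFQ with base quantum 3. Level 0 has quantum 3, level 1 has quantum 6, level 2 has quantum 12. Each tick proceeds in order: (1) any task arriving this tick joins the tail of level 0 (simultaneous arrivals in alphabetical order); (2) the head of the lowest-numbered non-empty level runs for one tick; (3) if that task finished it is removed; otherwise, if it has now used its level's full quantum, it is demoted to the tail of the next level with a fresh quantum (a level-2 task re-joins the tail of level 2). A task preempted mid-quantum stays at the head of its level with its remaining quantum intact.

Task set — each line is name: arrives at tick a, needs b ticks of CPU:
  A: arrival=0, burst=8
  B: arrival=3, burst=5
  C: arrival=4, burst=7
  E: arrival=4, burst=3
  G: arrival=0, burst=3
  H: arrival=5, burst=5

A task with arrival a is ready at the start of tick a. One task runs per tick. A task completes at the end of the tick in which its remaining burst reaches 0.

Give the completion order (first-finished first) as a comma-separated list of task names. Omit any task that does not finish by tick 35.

completion order = G, E, A, B, C, H

t=0: L0/L1/L2 = AG/-/- → run A
t=1: L0/L1/L2 = AG/-/- → run A
t=2: L0/L1/L2 = AG/-/- → run A
t=3: L0/L1/L2 = GB/A/- → run G
t=4: L0/L1/L2 = GBCE/A/- → run G
t=5: L0/L1/L2 = GBCEH/A/- → run G
t=6: L0/L1/L2 = BCEH/A/- → run B
t=7: L0/L1/L2 = BCEH/A/- → run B
t=8: L0/L1/L2 = BCEH/A/- → run B
t=9: L0/L1/L2 = CEH/AB/- → run C
t=10: L0/L1/L2 = CEH/AB/- → run C
t=11: L0/L1/L2 = CEH/AB/- → run C
t=12: L0/L1/L2 = EH/ABC/- → run E
t=13: L0/L1/L2 = EH/ABC/- → run E
t=14: L0/L1/L2 = EH/ABC/- → run E
t=15: L0/L1/L2 = H/ABC/- → run H
t=16: L0/L1/L2 = H/ABC/- → run H
t=17: L0/L1/L2 = H/ABC/- → run H
t=18: L0/L1/L2 = -/ABCH/- → run A
t=19: L0/L1/L2 = -/ABCH/- → run A
t=20: L0/L1/L2 = -/ABCH/- → run A
t=21: L0/L1/L2 = -/ABCH/- → run A
t=22: L0/L1/L2 = -/ABCH/- → run A
t=23: L0/L1/L2 = -/BCH/- → run B
t=24: L0/L1/L2 = -/BCH/- → run B
t=25: L0/L1/L2 = -/CH/- → run C
t=26: L0/L1/L2 = -/CH/- → run C
t=27: L0/L1/L2 = -/CH/- → run C
t=28: L0/L1/L2 = -/CH/- → run C
t=29: L0/L1/L2 = -/H/- → run H
t=30: L0/L1/L2 = -/H/- → run H
t=31: (idle)
t=32: (idle)
t=33: (idle)
t=34: (idle)
t=35: (idle)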